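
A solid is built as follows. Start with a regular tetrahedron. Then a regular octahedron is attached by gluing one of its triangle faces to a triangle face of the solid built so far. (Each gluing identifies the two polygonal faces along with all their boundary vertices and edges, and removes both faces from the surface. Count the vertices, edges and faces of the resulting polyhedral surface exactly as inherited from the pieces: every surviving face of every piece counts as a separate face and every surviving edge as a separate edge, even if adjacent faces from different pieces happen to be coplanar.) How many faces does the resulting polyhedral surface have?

10

A regular tetrahedron: V=4, E=6, F=4.
Attach a regular octahedron (V=6, E=12, F=8) along a 3-gon: merge 3 vertices and 3 edges, delete both glued faces → V=7, E=15, F=10.
Check: V − E + F = 7 − 15 + 10 = 2.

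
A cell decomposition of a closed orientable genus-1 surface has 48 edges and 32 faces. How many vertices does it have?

For a closed orientable surface of genus 1, χ = 2 − 2·1 = 0.
V = 0 + E − F = 0 + 48 − 32 = 16.

16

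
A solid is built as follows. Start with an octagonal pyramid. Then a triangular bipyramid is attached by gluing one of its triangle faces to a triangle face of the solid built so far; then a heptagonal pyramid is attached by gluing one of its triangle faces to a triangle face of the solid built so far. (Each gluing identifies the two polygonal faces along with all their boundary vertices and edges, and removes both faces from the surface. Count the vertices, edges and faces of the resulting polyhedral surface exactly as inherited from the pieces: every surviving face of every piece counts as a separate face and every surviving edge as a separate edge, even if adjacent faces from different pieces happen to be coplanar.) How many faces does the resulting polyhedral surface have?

19

An octagonal pyramid: V=9, E=16, F=9.
Attach a triangular bipyramid (V=5, E=9, F=6) along a 3-gon: merge 3 vertices and 3 edges, delete both glued faces → V=11, E=22, F=13.
Attach a heptagonal pyramid (V=8, E=14, F=8) along a 3-gon: merge 3 vertices and 3 edges, delete both glued faces → V=16, E=33, F=19.
Check: V − E + F = 16 − 33 + 19 = 2.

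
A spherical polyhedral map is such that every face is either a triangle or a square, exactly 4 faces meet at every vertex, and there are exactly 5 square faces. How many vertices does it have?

Let x be the number of triangles; then F = 5 + x.
Edge–face incidences: 2E = 4·5 + 3·x = 20 + 3x.
Every vertex has degree 4, so 4V = 2E.
Euler: V − E + F = 2 ⇒ (2E)/4 − E + (5 + x) = 2.
Multiply by 8: 2·(2E) − 4·(2E) + 8·(5 + x) = 16, i.e. 40 + 8x − 2·(20 + 3x) = 16.
Collecting terms: 2x = 16, so x = 8.
Then 2E = 20 + 3·8 = 44, so E = 22, V = 2E/4 = 11, F = 5 + 8 = 13.

11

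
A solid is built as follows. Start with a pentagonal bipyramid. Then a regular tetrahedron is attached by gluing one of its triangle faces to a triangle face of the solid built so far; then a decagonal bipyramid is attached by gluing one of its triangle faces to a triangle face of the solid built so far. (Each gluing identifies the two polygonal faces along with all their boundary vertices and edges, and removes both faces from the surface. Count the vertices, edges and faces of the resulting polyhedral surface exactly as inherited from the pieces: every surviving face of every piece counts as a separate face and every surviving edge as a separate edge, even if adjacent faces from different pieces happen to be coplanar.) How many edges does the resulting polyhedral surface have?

A pentagonal bipyramid: V=7, E=15, F=10.
Attach a regular tetrahedron (V=4, E=6, F=4) along a 3-gon: merge 3 vertices and 3 edges, delete both glued faces → V=8, E=18, F=12.
Attach a decagonal bipyramid (V=12, E=30, F=20) along a 3-gon: merge 3 vertices and 3 edges, delete both glued faces → V=17, E=45, F=30.
Check: V − E + F = 17 − 45 + 30 = 2.

45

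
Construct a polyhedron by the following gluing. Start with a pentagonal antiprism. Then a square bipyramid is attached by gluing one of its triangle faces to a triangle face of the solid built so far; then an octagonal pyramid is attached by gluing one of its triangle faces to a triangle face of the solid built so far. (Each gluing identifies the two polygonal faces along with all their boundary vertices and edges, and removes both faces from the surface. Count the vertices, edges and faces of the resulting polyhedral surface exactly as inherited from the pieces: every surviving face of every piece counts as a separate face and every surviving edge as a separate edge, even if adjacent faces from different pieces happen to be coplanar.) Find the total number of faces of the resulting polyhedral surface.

A pentagonal antiprism: V=10, E=20, F=12.
Attach a square bipyramid (V=6, E=12, F=8) along a 3-gon: merge 3 vertices and 3 edges, delete both glued faces → V=13, E=29, F=18.
Attach an octagonal pyramid (V=9, E=16, F=9) along a 3-gon: merge 3 vertices and 3 edges, delete both glued faces → V=19, E=42, F=25.
Check: V − E + F = 19 − 42 + 25 = 2.

25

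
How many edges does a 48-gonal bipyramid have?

144

A bipyramid over an n-gon has 2n triangular faces and n + 2 vertices: V = 48 + 2 = 50, E = 3·48 = 144, F = 2·48 = 96.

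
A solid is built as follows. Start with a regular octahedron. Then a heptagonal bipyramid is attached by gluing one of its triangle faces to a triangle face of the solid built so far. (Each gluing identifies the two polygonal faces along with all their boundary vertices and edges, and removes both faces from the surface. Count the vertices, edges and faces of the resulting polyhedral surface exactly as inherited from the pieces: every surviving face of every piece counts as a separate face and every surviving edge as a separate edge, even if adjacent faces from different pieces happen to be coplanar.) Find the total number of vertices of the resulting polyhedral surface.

12

A regular octahedron: V=6, E=12, F=8.
Attach a heptagonal bipyramid (V=9, E=21, F=14) along a 3-gon: merge 3 vertices and 3 edges, delete both glued faces → V=12, E=30, F=20.
Check: V − E + F = 12 − 30 + 20 = 2.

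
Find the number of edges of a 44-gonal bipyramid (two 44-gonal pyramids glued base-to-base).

A bipyramid over an n-gon has 2n triangular faces and n + 2 vertices: V = 44 + 2 = 46, E = 3·44 = 132, F = 2·44 = 88.
Check: V − E + F = 46 − 132 + 88 = 2.

132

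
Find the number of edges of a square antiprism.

16

An antiprism on an n-gon has two n-gon caps and 2n triangles: V = 2·4 = 8, E = 4·4 = 16, F = 2·4 + 2 = 10.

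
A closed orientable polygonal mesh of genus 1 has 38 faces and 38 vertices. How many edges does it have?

76

For a closed orientable surface of genus 1, χ = 2 − 2·1 = 0.
E = V + F − (0) = 38 + 38 − (0) = 76.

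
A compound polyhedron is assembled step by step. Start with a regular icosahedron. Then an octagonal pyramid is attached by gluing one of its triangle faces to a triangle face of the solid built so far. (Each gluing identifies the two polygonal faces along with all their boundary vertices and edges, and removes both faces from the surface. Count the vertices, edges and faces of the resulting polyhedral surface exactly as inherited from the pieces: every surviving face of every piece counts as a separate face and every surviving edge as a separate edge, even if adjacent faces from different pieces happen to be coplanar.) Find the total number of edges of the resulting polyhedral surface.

A regular icosahedron: V=12, E=30, F=20.
Attach an octagonal pyramid (V=9, E=16, F=9) along a 3-gon: merge 3 vertices and 3 edges, delete both glued faces → V=18, E=43, F=27.
Check: V − E + F = 18 − 43 + 27 = 2.

43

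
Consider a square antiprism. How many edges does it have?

16

An antiprism on an n-gon has two n-gon caps and 2n triangles: V = 2·4 = 8, E = 4·4 = 16, F = 2·4 + 2 = 10.
Check: V − E + F = 8 − 16 + 10 = 2.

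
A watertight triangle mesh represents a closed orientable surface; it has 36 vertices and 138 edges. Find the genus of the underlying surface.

6

Every face is a triangle and each edge borders two faces, so 3F = 2·138, giving F = 92.
χ = V − E + F = 36 − 138 + 92 = -10.
For a closed orientable surface χ = 2 − 2g, so g = (2 − (-10))/2 = 6.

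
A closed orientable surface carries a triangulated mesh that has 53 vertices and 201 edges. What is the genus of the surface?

8

Every face is a triangle and each edge borders two faces, so 3F = 2·201, giving F = 134.
χ = V − E + F = 53 − 201 + 134 = -14.
For a closed orientable surface χ = 2 − 2g, so g = (2 − (-14))/2 = 8.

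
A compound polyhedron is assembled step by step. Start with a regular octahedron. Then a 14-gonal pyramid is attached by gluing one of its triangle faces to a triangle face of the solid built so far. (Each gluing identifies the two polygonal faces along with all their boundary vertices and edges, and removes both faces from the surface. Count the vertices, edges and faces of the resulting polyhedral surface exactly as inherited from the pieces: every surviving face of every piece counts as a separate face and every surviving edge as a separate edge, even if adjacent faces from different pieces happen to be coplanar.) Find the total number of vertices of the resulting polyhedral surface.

A regular octahedron: V=6, E=12, F=8.
Attach a 14-gonal pyramid (V=15, E=28, F=15) along a 3-gon: merge 3 vertices and 3 edges, delete both glued faces → V=18, E=37, F=21.
Check: V − E + F = 18 − 37 + 21 = 2.

18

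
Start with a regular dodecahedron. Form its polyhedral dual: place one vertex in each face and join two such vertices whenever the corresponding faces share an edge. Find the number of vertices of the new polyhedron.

12

The base solid has V = 20, E = 30, F = 12.
The dual swaps V and F and preserves E: V′ = F = 12, E′ = E = 30, F′ = V = 20.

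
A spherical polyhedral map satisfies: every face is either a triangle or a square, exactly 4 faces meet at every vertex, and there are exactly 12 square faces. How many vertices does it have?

Let x be the number of triangles; then F = 12 + x.
Edge–face incidences: 2E = 4·12 + 3·x = 48 + 3x.
Every vertex has degree 4, so 4V = 2E.
Euler: V − E + F = 2 ⇒ (2E)/4 − E + (12 + x) = 2.
Multiply by 8: 2·(2E) − 4·(2E) + 8·(12 + x) = 16, i.e. 96 + 8x − 2·(48 + 3x) = 16.
Collecting terms: 2x = 16, so x = 8.
Then 2E = 48 + 3·8 = 72, so E = 36, V = 2E/4 = 18, F = 12 + 8 = 20.

18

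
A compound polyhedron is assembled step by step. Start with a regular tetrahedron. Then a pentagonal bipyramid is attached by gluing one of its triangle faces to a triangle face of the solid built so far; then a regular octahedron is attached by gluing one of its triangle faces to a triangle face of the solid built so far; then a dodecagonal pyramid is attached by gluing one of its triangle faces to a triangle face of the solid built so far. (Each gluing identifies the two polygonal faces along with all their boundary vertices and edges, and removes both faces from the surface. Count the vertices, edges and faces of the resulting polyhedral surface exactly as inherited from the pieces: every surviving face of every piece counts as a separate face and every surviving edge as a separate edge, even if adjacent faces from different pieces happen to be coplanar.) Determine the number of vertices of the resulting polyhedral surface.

21

A regular tetrahedron: V=4, E=6, F=4.
Attach a pentagonal bipyramid (V=7, E=15, F=10) along a 3-gon: merge 3 vertices and 3 edges, delete both glued faces → V=8, E=18, F=12.
Attach a regular octahedron (V=6, E=12, F=8) along a 3-gon: merge 3 vertices and 3 edges, delete both glued faces → V=11, E=27, F=18.
Attach a dodecagonal pyramid (V=13, E=24, F=13) along a 3-gon: merge 3 vertices and 3 edges, delete both glued faces → V=21, E=48, F=29.
Check: V − E + F = 21 − 48 + 29 = 2.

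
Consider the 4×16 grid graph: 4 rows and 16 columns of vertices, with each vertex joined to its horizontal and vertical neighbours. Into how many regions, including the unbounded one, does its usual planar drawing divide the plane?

46

The grid has V = 4·16 = 64 vertices and E = 4·15 + 16·3 = 108 edges.
F = 2 − V + E = 2 − 64 + 108 = 46.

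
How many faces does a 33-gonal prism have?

35

A prism on an n-gon has two n-gon bases and n rectangular sides: V = 2·33 = 66, E = 3·33 = 99, F = 33 + 2 = 35.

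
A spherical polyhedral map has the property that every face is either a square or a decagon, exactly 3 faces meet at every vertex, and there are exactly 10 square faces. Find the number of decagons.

Let x be the number of decagons; then F = 10 + x.
Edge–face incidences: 2E = 4·10 + 10·x = 40 + 10x.
Every vertex has degree 3, so 3V = 2E.
Euler: V − E + F = 2 ⇒ (2E)/3 − E + (10 + x) = 2.
Multiply by 6: 2·(2E) − 3·(2E) + 6·(10 + x) = 12, i.e. 60 + 6x − (40 + 10x) = 12.
Collecting terms: −4x + 20 = 12, so −4x = −8, so x = 2.
Then 2E = 40 + 10·2 = 60, so E = 30, V = 2E/3 = 20, F = 10 + 2 = 12.

2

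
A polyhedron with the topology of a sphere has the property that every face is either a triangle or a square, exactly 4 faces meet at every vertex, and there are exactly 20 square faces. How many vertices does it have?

Let x be the number of triangles; then F = 20 + x.
Edge–face incidences: 2E = 4·20 + 3·x = 80 + 3x.
Every vertex has degree 4, so 4V = 2E.
Euler: V − E + F = 2 ⇒ (2E)/4 − E + (20 + x) = 2.
Multiply by 8: 2·(2E) − 4·(2E) + 8·(20 + x) = 16, i.e. 160 + 8x − 2·(80 + 3x) = 16.
Collecting terms: 2x = 16, so x = 8.
Then 2E = 80 + 3·8 = 104, so E = 52, V = 2E/4 = 26, F = 20 + 8 = 28.

26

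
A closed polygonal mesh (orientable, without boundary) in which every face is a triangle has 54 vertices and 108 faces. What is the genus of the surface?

Every face is a triangle, so 2E = 3·108 = 324, giving E = 162.
χ = V − E + F = 54 − 162 + 108 = 0.
For a closed orientable surface χ = 2 − 2g, so g = (2 − (0))/2 = 1.

1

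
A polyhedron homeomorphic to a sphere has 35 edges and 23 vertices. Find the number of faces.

Here V − E + F = 2.
F = 2 − V + E = 2 − 23 + 35 = 14.

14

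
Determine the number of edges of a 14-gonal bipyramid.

42

A bipyramid over an n-gon has 2n triangular faces and n + 2 vertices: V = 14 + 2 = 16, E = 3·14 = 42, F = 2·14 = 28.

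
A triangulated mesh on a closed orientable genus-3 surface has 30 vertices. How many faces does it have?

68

χ = 2 − 2·3 = -4, and every face is a triangle so 3F = 2E.
V − E + F = -4 with E = 3F/2 gives 30 − (3/2 − 1)·F = -4, so F = 68 and E = 102.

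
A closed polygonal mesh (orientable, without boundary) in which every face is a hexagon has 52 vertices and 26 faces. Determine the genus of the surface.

Every face is a hexagon, so 2E = 6·26 = 156, giving E = 78.
χ = V − E + F = 52 − 78 + 26 = 0.
For a closed orientable surface χ = 2 − 2g, so g = (2 − (0))/2 = 1.

1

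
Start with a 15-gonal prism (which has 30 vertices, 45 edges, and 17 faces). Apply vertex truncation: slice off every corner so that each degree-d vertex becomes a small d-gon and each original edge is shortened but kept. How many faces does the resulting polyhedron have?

47

Truncation replaces each original edge-end by a new vertex, so V′ = 2E = 90.
Each original edge survives, and each old vertex of degree d contributes d new edges; summing degrees gives Σd = 2E, so E′ = E + 2E = 3E = 135.
Each original face survives and each original vertex becomes one new face: F′ = F + V = 47.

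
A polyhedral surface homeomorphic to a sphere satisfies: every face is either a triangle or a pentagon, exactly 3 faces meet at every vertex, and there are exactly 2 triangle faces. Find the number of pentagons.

Let x be the number of pentagons; then F = 2 + x.
Edge–face incidences: 2E = 3·2 + 5·x = 6 + 5x.
Every vertex has degree 3, so 3V = 2E.
Euler: V − E + F = 2 ⇒ (2E)/3 − E + (2 + x) = 2.
Multiply by 6: 2·(2E) − 3·(2E) + 6·(2 + x) = 12, i.e. 12 + 6x − (6 + 5x) = 12.
Collecting terms: x + 6 = 12, so x = 6.
Then 2E = 6 + 5·6 = 36, so E = 18, V = 2E/3 = 12, F = 2 + 6 = 8.

6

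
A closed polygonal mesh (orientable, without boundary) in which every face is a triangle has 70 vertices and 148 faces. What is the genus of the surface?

3

Every face is a triangle, so 2E = 3·148 = 444, giving E = 222.
χ = V − E + F = 70 − 222 + 148 = -4.
For a closed orientable surface χ = 2 − 2g, so g = (2 − (-4))/2 = 3.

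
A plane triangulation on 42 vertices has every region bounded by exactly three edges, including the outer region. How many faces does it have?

In a plane triangulation 3F = 2E and V − E + F = 2, so F = 2V − 4 = 2·42 − 4 = 80.

80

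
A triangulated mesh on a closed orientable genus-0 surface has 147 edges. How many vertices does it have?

51

χ = 2 − 2·0 = 2, and every face is a triangle so 3F = 2E.
F = 2E/3 = 98. Then V = 2 + E − F = 2 + 147 − 98 = 51.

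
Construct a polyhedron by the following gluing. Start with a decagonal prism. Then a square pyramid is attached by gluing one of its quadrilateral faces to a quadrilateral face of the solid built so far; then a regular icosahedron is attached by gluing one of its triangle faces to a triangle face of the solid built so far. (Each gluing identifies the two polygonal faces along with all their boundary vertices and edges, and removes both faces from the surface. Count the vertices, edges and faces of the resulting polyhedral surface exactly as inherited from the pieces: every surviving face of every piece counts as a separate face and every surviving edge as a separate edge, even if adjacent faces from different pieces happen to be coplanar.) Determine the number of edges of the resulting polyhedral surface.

61

A decagonal prism: V=20, E=30, F=12.
Attach a square pyramid (V=5, E=8, F=5) along a 4-gon: merge 4 vertices and 4 edges, delete both glued faces → V=21, E=34, F=15.
Attach a regular icosahedron (V=12, E=30, F=20) along a 3-gon: merge 3 vertices and 3 edges, delete both glued faces → V=30, E=61, F=33.
Check: V − E + F = 30 − 61 + 33 = 2.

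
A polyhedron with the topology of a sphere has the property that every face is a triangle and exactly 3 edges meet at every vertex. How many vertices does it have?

Each face has 3 edges and each edge borders two faces, so 2E = 3F.
Each vertex has degree 3, so 3V = 2E and hence V = 3F/3.
Euler: V − E + F = 2 ⇒ (3F/3) − (3F/2) + F = 2.
Multiply by 6: (6 − 9 + 6)F = 12, i.e. 3F = 12.
So F = 4, E = 3·4/2 = 6, V = 3·4/3 = 4.

4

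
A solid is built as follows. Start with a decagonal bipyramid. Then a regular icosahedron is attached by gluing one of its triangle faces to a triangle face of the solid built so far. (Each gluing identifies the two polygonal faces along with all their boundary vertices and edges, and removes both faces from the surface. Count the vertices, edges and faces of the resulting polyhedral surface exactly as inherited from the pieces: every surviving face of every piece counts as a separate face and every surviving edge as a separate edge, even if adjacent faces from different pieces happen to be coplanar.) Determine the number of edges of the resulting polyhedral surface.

57

A decagonal bipyramid: V=12, E=30, F=20.
Attach a regular icosahedron (V=12, E=30, F=20) along a 3-gon: merge 3 vertices and 3 edges, delete both glued faces → V=21, E=57, F=38.
Check: V − E + F = 21 − 57 + 38 = 2.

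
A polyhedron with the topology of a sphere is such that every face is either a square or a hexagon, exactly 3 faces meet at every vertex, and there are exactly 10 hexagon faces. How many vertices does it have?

28

Let x be the number of squares; then F = 10 + x.
Edge–face incidences: 2E = 6·10 + 4·x = 60 + 4x.
Every vertex has degree 3, so 3V = 2E.
Euler: V − E + F = 2 ⇒ (2E)/3 − E + (10 + x) = 2.
Multiply by 6: 2·(2E) − 3·(2E) + 6·(10 + x) = 12, i.e. 60 + 6x − (60 + 4x) = 12.
Collecting terms: 2x = 12, so x = 6.
Then 2E = 60 + 4·6 = 84, so E = 42, V = 2E/3 = 28, F = 10 + 6 = 16.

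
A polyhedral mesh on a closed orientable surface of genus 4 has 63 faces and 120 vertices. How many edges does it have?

For a closed orientable surface of genus 4, χ = 2 − 2·4 = -6.
E = V + F − (-6) = 120 + 63 − (-6) = 189.

189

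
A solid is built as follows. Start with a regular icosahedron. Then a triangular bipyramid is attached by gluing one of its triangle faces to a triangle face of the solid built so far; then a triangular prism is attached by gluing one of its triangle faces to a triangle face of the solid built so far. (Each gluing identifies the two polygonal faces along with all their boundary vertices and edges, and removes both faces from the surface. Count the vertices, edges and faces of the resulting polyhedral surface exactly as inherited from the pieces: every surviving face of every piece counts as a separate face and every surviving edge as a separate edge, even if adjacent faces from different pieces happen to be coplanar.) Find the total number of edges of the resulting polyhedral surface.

42

A regular icosahedron: V=12, E=30, F=20.
Attach a triangular bipyramid (V=5, E=9, F=6) along a 3-gon: merge 3 vertices and 3 edges, delete both glued faces → V=14, E=36, F=24.
Attach a triangular prism (V=6, E=9, F=5) along a 3-gon: merge 3 vertices and 3 edges, delete both glued faces → V=17, E=42, F=27.
Check: V − E + F = 17 − 42 + 27 = 2.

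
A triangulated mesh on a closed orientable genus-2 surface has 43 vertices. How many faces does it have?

χ = 2 − 2·2 = -2, and every face is a triangle so 3F = 2E.
V − E + F = -2 with E = 3F/2 gives 43 − (3/2 − 1)·F = -2, so F = 90 and E = 135.

90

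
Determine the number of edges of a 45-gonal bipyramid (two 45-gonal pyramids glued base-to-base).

A bipyramid over an n-gon has 2n triangular faces and n + 2 vertices: V = 45 + 2 = 47, E = 3·45 = 135, F = 2·45 = 90.

135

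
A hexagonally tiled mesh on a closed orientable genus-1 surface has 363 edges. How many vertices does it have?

242

χ = 2 − 2·1 = 0, and every face is a hexagon so 6F = 2E.
F = 2E/6 = 121. Then V = 0 + E − F = 0 + 363 − 121 = 242.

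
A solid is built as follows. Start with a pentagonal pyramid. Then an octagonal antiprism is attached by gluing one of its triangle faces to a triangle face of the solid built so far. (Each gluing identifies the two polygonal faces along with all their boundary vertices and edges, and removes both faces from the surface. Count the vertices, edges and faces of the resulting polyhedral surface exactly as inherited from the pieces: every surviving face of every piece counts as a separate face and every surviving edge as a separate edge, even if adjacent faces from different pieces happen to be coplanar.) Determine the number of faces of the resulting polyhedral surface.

22

A pentagonal pyramid: V=6, E=10, F=6.
Attach an octagonal antiprism (V=16, E=32, F=18) along a 3-gon: merge 3 vertices and 3 edges, delete both glued faces → V=19, E=39, F=22.
Check: V − E + F = 19 − 39 + 22 = 2.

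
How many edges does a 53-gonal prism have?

A prism on an n-gon has two n-gon bases and n rectangular sides: V = 2·53 = 106, E = 3·53 = 159, F = 53 + 2 = 55.
Check: V − E + F = 106 − 159 + 55 = 2.

159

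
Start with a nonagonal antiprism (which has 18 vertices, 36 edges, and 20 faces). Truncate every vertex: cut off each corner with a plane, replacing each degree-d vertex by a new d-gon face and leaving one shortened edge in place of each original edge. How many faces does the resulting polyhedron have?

38

Truncation replaces each original edge-end by a new vertex, so V′ = 2E = 72.
Each original edge survives, and each old vertex of degree d contributes d new edges; summing degrees gives Σd = 2E, so E′ = E + 2E = 3E = 108.
Each original face survives and each original vertex becomes one new face: F′ = F + V = 38.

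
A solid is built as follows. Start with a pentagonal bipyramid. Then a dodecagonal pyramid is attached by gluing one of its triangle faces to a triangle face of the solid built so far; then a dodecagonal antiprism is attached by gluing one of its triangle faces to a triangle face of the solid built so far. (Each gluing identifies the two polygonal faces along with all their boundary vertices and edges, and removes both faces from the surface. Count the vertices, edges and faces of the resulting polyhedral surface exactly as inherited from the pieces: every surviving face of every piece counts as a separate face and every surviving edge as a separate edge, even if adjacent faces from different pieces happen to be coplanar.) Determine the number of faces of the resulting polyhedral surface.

45

A pentagonal bipyramid: V=7, E=15, F=10.
Attach a dodecagonal pyramid (V=13, E=24, F=13) along a 3-gon: merge 3 vertices and 3 edges, delete both glued faces → V=17, E=36, F=21.
Attach a dodecagonal antiprism (V=24, E=48, F=26) along a 3-gon: merge 3 vertices and 3 edges, delete both glued faces → V=38, E=81, F=45.
Check: V − E + F = 38 − 81 + 45 = 2.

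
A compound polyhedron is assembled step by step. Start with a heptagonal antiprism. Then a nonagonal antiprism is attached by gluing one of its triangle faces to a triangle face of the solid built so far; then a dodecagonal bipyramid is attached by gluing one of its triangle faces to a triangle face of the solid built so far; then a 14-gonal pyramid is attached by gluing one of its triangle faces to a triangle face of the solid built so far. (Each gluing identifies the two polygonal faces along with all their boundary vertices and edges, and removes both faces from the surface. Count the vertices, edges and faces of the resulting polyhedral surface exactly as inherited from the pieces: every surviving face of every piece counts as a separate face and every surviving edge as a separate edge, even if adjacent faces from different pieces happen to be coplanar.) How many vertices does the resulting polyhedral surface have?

A heptagonal antiprism: V=14, E=28, F=16.
Attach a nonagonal antiprism (V=18, E=36, F=20) along a 3-gon: merge 3 vertices and 3 edges, delete both glued faces → V=29, E=61, F=34.
Attach a dodecagonal bipyramid (V=14, E=36, F=24) along a 3-gon: merge 3 vertices and 3 edges, delete both glued faces → V=40, E=94, F=56.
Attach a 14-gonal pyramid (V=15, E=28, F=15) along a 3-gon: merge 3 vertices and 3 edges, delete both glued faces → V=52, E=119, F=69.
Check: V − E + F = 52 − 119 + 69 = 2.

52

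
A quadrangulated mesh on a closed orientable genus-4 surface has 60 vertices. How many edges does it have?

χ = 2 − 2·4 = -6, and every face is a square so 4F = 2E.
V − E + F = -6 with E = 4F/2 gives 60 − (4/2 − 1)·F = -6, so F = 66 and E = 132.

132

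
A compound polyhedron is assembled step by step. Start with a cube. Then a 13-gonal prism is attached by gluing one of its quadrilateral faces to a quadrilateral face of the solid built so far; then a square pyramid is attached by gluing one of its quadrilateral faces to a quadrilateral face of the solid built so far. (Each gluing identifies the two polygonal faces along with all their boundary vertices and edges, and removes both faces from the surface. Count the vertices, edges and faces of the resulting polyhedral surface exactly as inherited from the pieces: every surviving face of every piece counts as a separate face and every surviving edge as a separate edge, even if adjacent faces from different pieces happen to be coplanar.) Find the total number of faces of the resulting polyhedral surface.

A cube: V=8, E=12, F=6.
Attach a 13-gonal prism (V=26, E=39, F=15) along a 4-gon: merge 4 vertices and 4 edges, delete both glued faces → V=30, E=47, F=19.
Attach a square pyramid (V=5, E=8, F=5) along a 4-gon: merge 4 vertices and 4 edges, delete both glued faces → V=31, E=51, F=22.
Check: V − E + F = 31 − 51 + 22 = 2.

22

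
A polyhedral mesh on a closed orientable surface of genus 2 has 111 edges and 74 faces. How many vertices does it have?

35

For a closed orientable surface of genus 2, χ = 2 − 2·2 = -2.
V = -2 + E − F = -2 + 111 − 74 = 35.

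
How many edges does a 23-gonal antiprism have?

An antiprism on an n-gon has two n-gon caps and 2n triangles: V = 2·23 = 46, E = 4·23 = 92, F = 2·23 + 2 = 48.

92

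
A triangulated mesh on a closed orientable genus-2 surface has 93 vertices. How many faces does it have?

χ = 2 − 2·2 = -2, and every face is a triangle so 3F = 2E.
V − E + F = -2 with E = 3F/2 gives 93 − (3/2 − 1)·F = -2, so F = 190 and E = 285.

190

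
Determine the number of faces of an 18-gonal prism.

20

A prism on an n-gon has two n-gon bases and n rectangular sides: V = 2·18 = 36, E = 3·18 = 54, F = 18 + 2 = 20.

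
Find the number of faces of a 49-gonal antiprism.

An antiprism on an n-gon has two n-gon caps and 2n triangles: V = 2·49 = 98, E = 4·49 = 196, F = 2·49 + 2 = 100.

100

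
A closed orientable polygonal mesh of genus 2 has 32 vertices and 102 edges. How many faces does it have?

68

For a closed orientable surface of genus 2, χ = 2 − 2·2 = -2.
F = -2 − V + E = -2 − 32 + 102 = 68.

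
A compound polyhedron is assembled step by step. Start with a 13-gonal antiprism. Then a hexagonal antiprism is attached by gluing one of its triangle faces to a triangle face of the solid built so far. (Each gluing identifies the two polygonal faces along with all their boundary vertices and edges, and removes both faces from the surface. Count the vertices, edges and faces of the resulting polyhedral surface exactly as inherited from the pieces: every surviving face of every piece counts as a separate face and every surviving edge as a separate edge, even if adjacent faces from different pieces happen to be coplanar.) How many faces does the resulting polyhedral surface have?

40

A 13-gonal antiprism: V=26, E=52, F=28.
Attach a hexagonal antiprism (V=12, E=24, F=14) along a 3-gon: merge 3 vertices and 3 edges, delete both glued faces → V=35, E=73, F=40.
Check: V − E + F = 35 − 73 + 40 = 2.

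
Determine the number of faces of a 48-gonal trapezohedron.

96

The n-trapezohedron (dual of the n-antiprism) has V = 2·48 + 2 = 98, E = 4·48 = 192, F = 2·48 = 96.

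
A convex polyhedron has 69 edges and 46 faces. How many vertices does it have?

Here V − E + F = 2.
V = 2 + E − F = 2 + 69 − 46 = 25.

25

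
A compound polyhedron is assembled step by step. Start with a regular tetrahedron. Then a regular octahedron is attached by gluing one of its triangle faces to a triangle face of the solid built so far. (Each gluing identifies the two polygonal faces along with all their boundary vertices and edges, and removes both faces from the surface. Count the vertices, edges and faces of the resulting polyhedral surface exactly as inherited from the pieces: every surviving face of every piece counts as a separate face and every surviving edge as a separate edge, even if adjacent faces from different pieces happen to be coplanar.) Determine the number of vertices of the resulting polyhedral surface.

A regular tetrahedron: V=4, E=6, F=4.
Attach a regular octahedron (V=6, E=12, F=8) along a 3-gon: merge 3 vertices and 3 edges, delete both glued faces → V=7, E=15, F=10.
Check: V − E + F = 7 − 15 + 10 = 2.

7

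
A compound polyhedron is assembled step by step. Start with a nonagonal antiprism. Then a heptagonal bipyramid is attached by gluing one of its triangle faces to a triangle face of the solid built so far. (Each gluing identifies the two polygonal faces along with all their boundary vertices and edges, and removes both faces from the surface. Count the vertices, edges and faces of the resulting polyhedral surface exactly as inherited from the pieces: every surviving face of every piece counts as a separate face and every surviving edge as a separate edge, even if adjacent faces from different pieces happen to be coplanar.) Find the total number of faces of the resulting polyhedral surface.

32

A nonagonal antiprism: V=18, E=36, F=20.
Attach a heptagonal bipyramid (V=9, E=21, F=14) along a 3-gon: merge 3 vertices and 3 edges, delete both glued faces → V=24, E=54, F=32.
Check: V − E + F = 24 − 54 + 32 = 2.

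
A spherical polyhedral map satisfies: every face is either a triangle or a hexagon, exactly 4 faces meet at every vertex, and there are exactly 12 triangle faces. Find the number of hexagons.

2

Let x be the number of hexagons; then F = 12 + x.
Edge–face incidences: 2E = 3·12 + 6·x = 36 + 6x.
Every vertex has degree 4, so 4V = 2E.
Euler: V − E + F = 2 ⇒ (2E)/4 − E + (12 + x) = 2.
Multiply by 8: 2·(2E) − 4·(2E) + 8·(12 + x) = 16, i.e. 96 + 8x − 2·(36 + 6x) = 16.
Collecting terms: −4x + 24 = 16, so −4x = −8, so x = 2.
Then 2E = 36 + 6·2 = 48, so E = 24, V = 2E/4 = 12, F = 12 + 2 = 14.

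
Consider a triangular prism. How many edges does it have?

9

A prism on an n-gon has two n-gon bases and n rectangular sides: V = 2·3 = 6, E = 3·3 = 9, F = 3 + 2 = 5.
Check: V − E + F = 6 − 9 + 5 = 2.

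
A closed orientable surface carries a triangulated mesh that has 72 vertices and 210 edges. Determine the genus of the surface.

0

Every face is a triangle and each edge borders two faces, so 3F = 2·210, giving F = 140.
χ = V − E + F = 72 − 210 + 140 = 2.
For a closed orientable surface χ = 2 − 2g, so g = (2 − (2))/2 = 0.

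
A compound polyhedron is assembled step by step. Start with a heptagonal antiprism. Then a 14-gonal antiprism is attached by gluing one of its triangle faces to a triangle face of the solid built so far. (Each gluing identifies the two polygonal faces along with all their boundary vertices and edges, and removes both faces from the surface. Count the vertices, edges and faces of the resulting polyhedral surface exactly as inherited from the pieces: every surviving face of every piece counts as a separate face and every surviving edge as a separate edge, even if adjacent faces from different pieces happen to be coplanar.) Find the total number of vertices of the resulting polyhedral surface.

39

A heptagonal antiprism: V=14, E=28, F=16.
Attach a 14-gonal antiprism (V=28, E=56, F=30) along a 3-gon: merge 3 vertices and 3 edges, delete both glued faces → V=39, E=81, F=44.
Check: V − E + F = 39 − 81 + 44 = 2.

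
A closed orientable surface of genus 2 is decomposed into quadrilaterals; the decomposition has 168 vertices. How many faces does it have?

170

χ = 2 − 2·2 = -2, and every face is a square so 4F = 2E.
V − E + F = -2 with E = 4F/2 gives 168 − (4/2 − 1)·F = -2, so F = 170 and E = 340.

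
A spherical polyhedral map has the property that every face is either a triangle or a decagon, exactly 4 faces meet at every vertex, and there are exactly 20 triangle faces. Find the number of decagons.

Let x be the number of decagons; then F = 20 + x.
Edge–face incidences: 2E = 3·20 + 10·x = 60 + 10x.
Every vertex has degree 4, so 4V = 2E.
Euler: V − E + F = 2 ⇒ (2E)/4 − E + (20 + x) = 2.
Multiply by 8: 2·(2E) − 4·(2E) + 8·(20 + x) = 16, i.e. 160 + 8x − 2·(60 + 10x) = 16.
Collecting terms: −12x + 40 = 16, so −12x = −24, so x = 2.
Then 2E = 60 + 10·2 = 80, so E = 40, V = 2E/4 = 20, F = 20 + 2 = 22.

2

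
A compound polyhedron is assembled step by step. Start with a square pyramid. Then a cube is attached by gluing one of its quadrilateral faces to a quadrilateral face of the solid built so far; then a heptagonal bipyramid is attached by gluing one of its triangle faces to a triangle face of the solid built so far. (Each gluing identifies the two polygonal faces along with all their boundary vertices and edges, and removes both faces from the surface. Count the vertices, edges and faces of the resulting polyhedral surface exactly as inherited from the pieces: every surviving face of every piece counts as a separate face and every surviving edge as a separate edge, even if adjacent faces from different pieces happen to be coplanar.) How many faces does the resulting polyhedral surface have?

A square pyramid: V=5, E=8, F=5.
Attach a cube (V=8, E=12, F=6) along a 4-gon: merge 4 vertices and 4 edges, delete both glued faces → V=9, E=16, F=9.
Attach a heptagonal bipyramid (V=9, E=21, F=14) along a 3-gon: merge 3 vertices and 3 edges, delete both glued faces → V=15, E=34, F=21.
Check: V − E + F = 15 − 34 + 21 = 2.

21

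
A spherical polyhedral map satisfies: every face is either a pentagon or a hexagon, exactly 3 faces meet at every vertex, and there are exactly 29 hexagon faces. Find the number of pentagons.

Let x be the number of pentagons; then F = 29 + x.
Edge–face incidences: 2E = 6·29 + 5·x = 174 + 5x.
Every vertex has degree 3, so 3V = 2E.
Euler: V − E + F = 2 ⇒ (2E)/3 − E + (29 + x) = 2.
Multiply by 6: 2·(2E) − 3·(2E) + 6·(29 + x) = 12, i.e. 174 + 6x − (174 + 5x) = 12.
Collecting terms: x = 12.
Then 2E = 174 + 5·12 = 234, so E = 117, V = 2E/3 = 78, F = 29 + 12 = 41.

12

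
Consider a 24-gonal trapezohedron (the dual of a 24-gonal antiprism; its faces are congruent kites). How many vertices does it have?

50

The n-trapezohedron (dual of the n-antiprism) has V = 2·24 + 2 = 50, E = 4·24 = 96, F = 2·24 = 48.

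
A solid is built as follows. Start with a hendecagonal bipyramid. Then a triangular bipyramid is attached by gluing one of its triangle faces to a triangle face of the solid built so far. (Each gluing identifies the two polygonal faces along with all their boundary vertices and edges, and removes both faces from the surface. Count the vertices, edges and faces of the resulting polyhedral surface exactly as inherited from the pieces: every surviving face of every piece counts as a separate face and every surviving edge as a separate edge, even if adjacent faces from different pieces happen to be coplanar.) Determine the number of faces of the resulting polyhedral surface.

A hendecagonal bipyramid: V=13, E=33, F=22.
Attach a triangular bipyramid (V=5, E=9, F=6) along a 3-gon: merge 3 vertices and 3 edges, delete both glued faces → V=15, E=39, F=26.
Check: V − E + F = 15 − 39 + 26 = 2.

26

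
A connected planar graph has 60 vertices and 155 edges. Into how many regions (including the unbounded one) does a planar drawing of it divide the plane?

Euler's formula for a connected plane graph: V − E + F = 2, so F = 2 − 60 + 155 = 97.

97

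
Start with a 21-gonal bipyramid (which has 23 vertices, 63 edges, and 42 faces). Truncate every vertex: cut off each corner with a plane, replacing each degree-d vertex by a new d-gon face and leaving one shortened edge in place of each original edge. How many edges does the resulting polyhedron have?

Truncation replaces each original edge-end by a new vertex, so V′ = 2E = 126.
Each original edge survives, and each old vertex of degree d contributes d new edges; summing degrees gives Σd = 2E, so E′ = E + 2E = 3E = 189.
Each original face survives and each original vertex becomes one new face: F′ = F + V = 65.

189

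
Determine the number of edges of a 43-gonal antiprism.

172

An antiprism on an n-gon has two n-gon caps and 2n triangles: V = 2·43 = 86, E = 4·43 = 172, F = 2·43 + 2 = 88.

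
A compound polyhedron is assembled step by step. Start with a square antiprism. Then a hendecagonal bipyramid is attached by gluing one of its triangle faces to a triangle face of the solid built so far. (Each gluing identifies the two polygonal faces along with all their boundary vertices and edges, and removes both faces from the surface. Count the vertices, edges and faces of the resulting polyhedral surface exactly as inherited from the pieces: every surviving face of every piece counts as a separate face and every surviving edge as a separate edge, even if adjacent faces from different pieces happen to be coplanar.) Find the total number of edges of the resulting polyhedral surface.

46

A square antiprism: V=8, E=16, F=10.
Attach a hendecagonal bipyramid (V=13, E=33, F=22) along a 3-gon: merge 3 vertices and 3 edges, delete both glued faces → V=18, E=46, F=30.
Check: V − E + F = 18 − 46 + 30 = 2.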